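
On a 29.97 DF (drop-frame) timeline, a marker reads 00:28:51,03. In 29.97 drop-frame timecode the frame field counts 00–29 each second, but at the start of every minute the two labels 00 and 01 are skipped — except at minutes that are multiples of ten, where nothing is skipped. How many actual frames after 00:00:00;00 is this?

51881

Complete 10-minute blocks: 2, each 17982 frames → 35964.
Remaining 8 whole minutes in the current block: 1800 + 7 × 1798 = 14386 frames.
Within the current minute: 51 × 30 + 3 − 2 = 1531 (labels ;00/;01 skipped at this minute). Total = 35964 + 14386 + 1531 = 51881.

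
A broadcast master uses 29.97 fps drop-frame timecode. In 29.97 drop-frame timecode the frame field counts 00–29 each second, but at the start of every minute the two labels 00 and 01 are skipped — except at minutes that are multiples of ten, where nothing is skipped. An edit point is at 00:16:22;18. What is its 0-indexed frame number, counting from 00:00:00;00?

Complete 10-minute blocks: 1, each 17982 frames → 17982.
Remaining 6 whole minutes in the current block: 1800 + 5 × 1798 = 10790 frames.
Within the current minute: 22 × 30 + 18 − 2 = 676 (labels ;00/;01 skipped at this minute). Total = 17982 + 10790 + 676 = 29448.

29448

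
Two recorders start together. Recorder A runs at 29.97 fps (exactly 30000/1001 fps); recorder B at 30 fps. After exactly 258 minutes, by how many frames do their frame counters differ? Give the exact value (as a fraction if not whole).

258 min = 15480 s.
A emits 30000/1001 × 15480 = 464400000/1001 frames; B emits 30 × 15480 = 464400.
Difference = 464400/1001 frames (≈ 463.9361); B is ahead of A.

464400/1001 frames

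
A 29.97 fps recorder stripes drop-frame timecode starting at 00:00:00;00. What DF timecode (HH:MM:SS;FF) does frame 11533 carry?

00:06:24;25

Ten DF minutes hold 17982 frames, so frame 11533 lies in block 0 (frames 0–17981) with 11533 frames into that block.
The block's first minute is 1800 frames and the rest 1798 each; 11533 frames reaches minute 6, so 0 × 18 + 6 × 2 = 12 labels have been skipped so far.
Adding those back, label number 11533 + 12 = 11545 at 30 labels/s is 384 s + 25 f = 0 h 6 min 24 s frame 25, i.e. 00:06:24;25.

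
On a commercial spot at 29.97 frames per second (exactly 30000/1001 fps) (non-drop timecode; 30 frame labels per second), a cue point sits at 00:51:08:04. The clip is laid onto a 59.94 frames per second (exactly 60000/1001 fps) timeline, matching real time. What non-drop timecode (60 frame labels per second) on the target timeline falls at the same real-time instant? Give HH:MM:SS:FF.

Source frame index: (0×3600 + 51×60 + 8) × 30 + 4 = 92044.
Real time: 92044 / (30000/1001) = 23034011/7500 s.
Target frame: (23034011/7500) × (60000/1001) = 184088.
At 60 labels/s: frame 184088 → 00:51:08:08.

00:51:08:08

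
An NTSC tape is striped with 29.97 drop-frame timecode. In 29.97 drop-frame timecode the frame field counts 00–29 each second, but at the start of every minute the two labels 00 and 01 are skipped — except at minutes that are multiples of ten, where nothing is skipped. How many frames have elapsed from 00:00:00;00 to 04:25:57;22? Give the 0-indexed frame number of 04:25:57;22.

Complete 10-minute blocks: 26, each 17982 frames → 467532.
Remaining 5 whole minutes in the current block: 1800 + 4 × 1798 = 8992 frames.
Within the current minute: 57 × 30 + 22 − 2 = 1730 (labels ;00/;01 skipped at this minute). Total = 467532 + 8992 + 1730 = 478254.

478254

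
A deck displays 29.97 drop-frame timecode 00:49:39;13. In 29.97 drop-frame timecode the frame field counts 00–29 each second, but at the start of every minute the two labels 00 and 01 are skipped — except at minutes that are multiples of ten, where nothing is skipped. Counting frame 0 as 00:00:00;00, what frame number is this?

89293

As if non-drop at 30 labels/s: (0 × 3600 + 49 × 60 + 39) × 30 + 13 = 89383.
Minute boundaries passed: 49; those not divisible by 10: 49 − 4 = 45; dropped labels = 2 × 45 = 90.
Actual frame index = 89383 − 90 = 89293.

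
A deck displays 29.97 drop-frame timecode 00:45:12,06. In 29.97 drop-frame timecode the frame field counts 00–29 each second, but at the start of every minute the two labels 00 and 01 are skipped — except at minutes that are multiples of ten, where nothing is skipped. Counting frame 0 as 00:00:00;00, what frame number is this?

81284

As if non-drop at 30 labels/s: (0 × 3600 + 45 × 60 + 12) × 30 + 6 = 81366.
Minute boundaries passed: 45; those not divisible by 10: 45 − 4 = 41; dropped labels = 2 × 41 = 82.
Actual frame index = 81366 − 82 = 81284.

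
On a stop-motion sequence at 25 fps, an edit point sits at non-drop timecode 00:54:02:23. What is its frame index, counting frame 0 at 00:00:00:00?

frame 81073

Total seconds to the label: (0 × 3600 + 54 × 60 + 2) = 3242.
Frame index = 3242 × 25 + 23 = 81073.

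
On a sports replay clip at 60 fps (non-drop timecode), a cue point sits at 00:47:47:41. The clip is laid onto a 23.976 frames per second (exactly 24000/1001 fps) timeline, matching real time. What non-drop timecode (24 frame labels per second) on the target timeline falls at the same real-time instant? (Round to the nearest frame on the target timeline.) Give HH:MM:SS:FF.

00:47:44:20

Source frame index: (0×3600 + 47×60 + 47) × 60 + 41 = 172061.
Real time: 172061 / (60) = 172061/60 s.
Target frame: (172061/60) × (24000/1001) = 68824400/1001 ≈ 68755.644 → 68756.
At 24 labels/s: frame 68756 → 00:47:44:20.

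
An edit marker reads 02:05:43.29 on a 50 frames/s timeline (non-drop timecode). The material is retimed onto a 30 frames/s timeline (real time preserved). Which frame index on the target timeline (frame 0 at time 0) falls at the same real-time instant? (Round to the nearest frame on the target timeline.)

Source frame index: (2×3600 + 5×60 + 43) × 50 + 29 = 377179.
Real time: 377179 / (50) = 377179/50 s.
Target frame: (377179/50) × (30) = 1131537/5 ≈ 226307.400 → 226307.

frame 226307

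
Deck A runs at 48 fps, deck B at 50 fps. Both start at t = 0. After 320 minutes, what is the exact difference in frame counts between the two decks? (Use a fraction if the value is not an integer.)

320 min = 19200 s.
A emits 48 × 19200 = 921600 frames; B emits 50 × 19200 = 960000.
Difference = 38400 frames; B is ahead of A.

38400 frames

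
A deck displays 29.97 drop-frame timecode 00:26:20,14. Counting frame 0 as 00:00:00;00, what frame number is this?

Complete 10-minute blocks: 2, each 17982 frames → 35964.
Remaining 6 whole minutes in the current block: 1800 + 5 × 1798 = 10790 frames.
Within the current minute: 20 × 30 + 14 − 2 = 612 (labels ;00/;01 skipped at this minute). Total = 35964 + 10790 + 612 = 47366.

47366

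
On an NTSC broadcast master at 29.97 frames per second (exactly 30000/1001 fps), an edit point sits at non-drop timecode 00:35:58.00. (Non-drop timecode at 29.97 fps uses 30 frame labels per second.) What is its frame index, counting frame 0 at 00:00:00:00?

Total seconds to the label: (0 × 3600 + 35 × 60 + 58) = 2158.
Frame index = 2158 × 30 + 0 = 64740.

frame 64740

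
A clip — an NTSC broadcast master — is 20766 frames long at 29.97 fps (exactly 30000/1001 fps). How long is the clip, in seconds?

692.8922 seconds

Running time = 20766 / (30000/1001) = 692.8922 s.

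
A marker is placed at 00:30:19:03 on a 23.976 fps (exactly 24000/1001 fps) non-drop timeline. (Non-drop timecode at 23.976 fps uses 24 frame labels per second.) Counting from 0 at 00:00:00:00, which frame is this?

frame 43659

Total seconds to the label: (0 × 3600 + 30 × 60 + 19) = 1819.
Frame index = 1819 × 24 + 3 = 43659.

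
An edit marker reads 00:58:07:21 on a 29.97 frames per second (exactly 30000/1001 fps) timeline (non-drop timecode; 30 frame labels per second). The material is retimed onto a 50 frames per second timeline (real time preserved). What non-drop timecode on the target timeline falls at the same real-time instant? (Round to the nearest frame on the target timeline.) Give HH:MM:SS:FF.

00:58:11:09

Source frame index: (0×3600 + 58×60 + 7) × 30 + 21 = 104631.
Real time: 104631 / (30000/1001) = 34911877/10000 s.
Target frame: (34911877/10000) × (50) = 34911877/200 ≈ 174559.385 → 174559.
At 50 labels/s: frame 174559 → 00:58:11:09.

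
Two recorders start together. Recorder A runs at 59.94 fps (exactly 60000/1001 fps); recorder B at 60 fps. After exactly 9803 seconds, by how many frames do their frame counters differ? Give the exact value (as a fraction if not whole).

A emits 60000/1001 × 9803 = 588180000/1001 frames; B emits 60 × 9803 = 588180.
Difference = 588180/1001 frames (≈ 587.5924); B is ahead of A.

588180/1001 frames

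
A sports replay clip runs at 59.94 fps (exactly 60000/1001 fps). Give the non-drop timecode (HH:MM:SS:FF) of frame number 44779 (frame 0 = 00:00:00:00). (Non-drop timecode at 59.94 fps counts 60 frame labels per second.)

00:12:26:19

44779 ÷ 60 = 746 full seconds, remainder 19 frames.
746 s = 0 h 12 min 26 s.
Timecode: 00:12:26:19.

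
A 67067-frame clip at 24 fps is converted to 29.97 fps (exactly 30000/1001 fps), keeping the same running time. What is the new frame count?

Target frames = source frames × (target rate / source rate) = 67067 × (30000/1001)/(24) = 67067 × 1250/1001 = 83750.

83750 frames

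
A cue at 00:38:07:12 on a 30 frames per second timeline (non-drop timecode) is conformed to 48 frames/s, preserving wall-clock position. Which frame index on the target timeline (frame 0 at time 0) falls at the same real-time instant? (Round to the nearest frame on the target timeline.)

Source frame index: (0×3600 + 38×60 + 7) × 30 + 12 = 68622.
Real time: 68622 / (30) = 11437/5 s.
Target frame: (11437/5) × (48) = 548976/5 ≈ 109795.200 → 109795.

frame 109795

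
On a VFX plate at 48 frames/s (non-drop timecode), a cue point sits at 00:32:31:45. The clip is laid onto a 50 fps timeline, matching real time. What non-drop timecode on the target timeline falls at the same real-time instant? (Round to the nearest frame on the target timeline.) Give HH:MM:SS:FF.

Source frame index: (0×3600 + 32×60 + 31) × 48 + 45 = 93693.
Real time: 93693 / (48) = 31231/16 s.
Target frame: (31231/16) × (50) = 780775/8 ≈ 97596.875 → 97597.
At 50 labels/s: frame 97597 → 00:32:31:47.

00:32:31:47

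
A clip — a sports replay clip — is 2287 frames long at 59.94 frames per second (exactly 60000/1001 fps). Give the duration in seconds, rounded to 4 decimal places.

38.1548 seconds

Running time = 2287 × 1001/60000 = 2289287/60000 s ≈ 38.1548 s.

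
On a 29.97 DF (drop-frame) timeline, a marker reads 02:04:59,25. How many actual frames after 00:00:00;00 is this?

224771

As if non-drop at 30 labels/s: (2 × 3600 + 4 × 60 + 59) × 30 + 25 = 224995.
Minute boundaries passed: 124; those not divisible by 10: 124 − 12 = 112; dropped labels = 2 × 112 = 224.
Actual frame index = 224995 − 224 = 224771.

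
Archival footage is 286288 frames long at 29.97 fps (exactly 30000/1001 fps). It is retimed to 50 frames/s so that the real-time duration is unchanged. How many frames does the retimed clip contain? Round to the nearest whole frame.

Frames at target rate = 286288 × (50) / (30000/1001) = 35821786/75 ≈ 477623.813.
Nearest whole frame: 477624.

477624 frames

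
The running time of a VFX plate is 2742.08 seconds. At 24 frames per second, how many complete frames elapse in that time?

Frames = 2742.08 × 24 = 1645248/25 ≈ 65809.9200.
Complete frames: 65809.

65809 frames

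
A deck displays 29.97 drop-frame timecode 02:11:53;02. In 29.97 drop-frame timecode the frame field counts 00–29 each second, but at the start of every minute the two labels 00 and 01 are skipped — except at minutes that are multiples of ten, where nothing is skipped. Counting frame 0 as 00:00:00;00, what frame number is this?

237156

Complete 10-minute blocks: 13, each 17982 frames → 233766.
Remaining 1 whole minute in the current block: 1800 + 0 × 1798 = 1800 frames.
Within the current minute: 53 × 30 + 2 − 2 = 1590 (labels ;00/;01 skipped at this minute). Total = 233766 + 1800 + 1590 = 237156.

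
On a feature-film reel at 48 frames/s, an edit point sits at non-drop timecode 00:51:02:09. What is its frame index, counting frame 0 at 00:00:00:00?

frame 146985

Total seconds to the label: (0 × 3600 + 51 × 60 + 2) = 3062.
Frame index = 3062 × 48 + 9 = 146985.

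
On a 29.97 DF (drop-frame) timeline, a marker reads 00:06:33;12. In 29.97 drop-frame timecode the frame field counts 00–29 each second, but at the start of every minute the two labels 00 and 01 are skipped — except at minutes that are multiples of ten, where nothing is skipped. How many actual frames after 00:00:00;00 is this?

11790

As if non-drop at 30 labels/s: (0 × 3600 + 6 × 60 + 33) × 30 + 12 = 11802.
Minute boundaries passed: 6; those not divisible by 10: 6 − 0 = 6; dropped labels = 2 × 6 = 12.
Actual frame index = 11802 − 12 = 11790.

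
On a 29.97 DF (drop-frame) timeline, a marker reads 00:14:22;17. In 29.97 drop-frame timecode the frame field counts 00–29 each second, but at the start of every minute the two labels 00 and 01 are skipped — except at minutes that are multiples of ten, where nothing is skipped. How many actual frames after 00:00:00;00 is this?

Complete 10-minute blocks: 1, each 17982 frames → 17982.
Remaining 4 whole minutes in the current block: 1800 + 3 × 1798 = 7194 frames.
Within the current minute: 22 × 30 + 17 − 2 = 675 (labels ;00/;01 skipped at this minute). Total = 17982 + 7194 + 675 = 25851.

25851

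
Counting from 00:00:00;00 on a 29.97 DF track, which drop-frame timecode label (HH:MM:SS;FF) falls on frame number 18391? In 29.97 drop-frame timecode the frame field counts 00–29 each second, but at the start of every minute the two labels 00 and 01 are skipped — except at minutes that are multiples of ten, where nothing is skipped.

Ten DF minutes hold 17982 frames, so frame 18391 lies in block 1 (frames 17982–35963) with 409 frames into that block.
The block's first minute is 1800 frames and the rest 1798 each; 409 frames reaches minute 0, so 1 × 18 + 0 × 2 = 18 labels have been skipped so far.
Adding those back, label number 18391 + 18 = 18409 at 30 labels/s is 613 s + 19 f = 0 h 10 min 13 s frame 19, i.e. 00:10:13;19.

00:10:13;19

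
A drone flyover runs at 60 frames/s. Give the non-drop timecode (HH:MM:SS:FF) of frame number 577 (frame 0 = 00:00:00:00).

00:00:09:37

577 ÷ 60 = 9 full seconds, remainder 37 frames.
9 s = 0 h 0 min 9 s.
Timecode: 00:00:09:37.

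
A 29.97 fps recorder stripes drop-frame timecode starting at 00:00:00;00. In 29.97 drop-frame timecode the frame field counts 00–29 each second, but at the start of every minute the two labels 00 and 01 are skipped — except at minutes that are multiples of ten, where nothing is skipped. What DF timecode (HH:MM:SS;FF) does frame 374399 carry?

03:28:12;15

Ten DF minutes hold 17982 frames, so frame 374399 lies in block 20 (frames 359640–377621) with 14759 frames into that block.
The block's first minute is 1800 frames and the rest 1798 each; 14759 frames reaches minute 8, so 20 × 18 + 8 × 2 = 376 labels have been skipped so far.
Adding those back, label number 374399 + 376 = 374775 at 30 labels/s is 12492 s + 15 f = 3 h 28 min 12 s frame 15, i.e. 03:28:12;15.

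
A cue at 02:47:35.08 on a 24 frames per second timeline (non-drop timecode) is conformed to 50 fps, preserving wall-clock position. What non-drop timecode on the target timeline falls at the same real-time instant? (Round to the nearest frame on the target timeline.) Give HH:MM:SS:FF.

Source frame index: (2×3600 + 47×60 + 35) × 24 + 8 = 241328.
Real time: 241328 / (24) = 30166/3 s.
Target frame: (30166/3) × (50) = 1508300/3 ≈ 502766.667 → 502767.
At 50 labels/s: frame 502767 → 02:47:35:17.

02:47:35:17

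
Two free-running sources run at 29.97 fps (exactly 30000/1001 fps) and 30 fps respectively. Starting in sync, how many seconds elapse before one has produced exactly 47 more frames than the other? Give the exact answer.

The gap grows by |30 − 30000/1001| = 30/1001 frames per second.
Time for a 47-frame gap: 47 ÷ (30/1001) = 47047/30 s.

47047/30 seconds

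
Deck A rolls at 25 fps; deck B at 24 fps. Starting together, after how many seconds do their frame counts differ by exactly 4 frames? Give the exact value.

4 seconds

The gap grows by |24 − 25| = 1 frame per second.
Time for a 4-frame gap: 4 ÷ (1) = 4 s.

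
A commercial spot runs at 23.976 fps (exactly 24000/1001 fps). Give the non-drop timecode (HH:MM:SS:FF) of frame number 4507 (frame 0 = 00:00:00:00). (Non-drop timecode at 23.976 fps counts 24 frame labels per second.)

4507 ÷ 24 = 187 full seconds, remainder 19 frames.
187 s = 0 h 3 min 7 s.
Timecode: 00:03:07:19.

00:03:07:19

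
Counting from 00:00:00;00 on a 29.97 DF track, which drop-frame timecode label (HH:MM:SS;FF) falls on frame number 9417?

00:05:14;07

Ten DF minutes hold 17982 frames, so frame 9417 lies in block 0 (frames 0–17981) with 9417 frames into that block.
The block's first minute is 1800 frames and the rest 1798 each; 9417 frames reaches minute 5, so 0 × 18 + 5 × 2 = 10 labels have been skipped so far.
Adding those back, label number 9417 + 10 = 9427 at 30 labels/s is 314 s + 7 f = 0 h 5 min 14 s frame 7, i.e. 00:05:14;07.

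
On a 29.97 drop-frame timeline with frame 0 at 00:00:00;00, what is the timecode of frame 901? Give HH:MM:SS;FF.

Ten DF minutes hold 17982 frames, so frame 901 lies in block 0 (frames 0–17981) with 901 frames into that block.
The block's first minute is 1800 frames and the rest 1798 each; 901 frames reaches minute 0, so 0 × 18 + 0 × 2 = 0 labels have been skipped so far.
Adding those back, label number 901 + 0 = 901 at 30 labels/s is 30 s + 1 f = 0 h 0 min 30 s frame 1, i.e. 00:00:30;01.

00:00:30;01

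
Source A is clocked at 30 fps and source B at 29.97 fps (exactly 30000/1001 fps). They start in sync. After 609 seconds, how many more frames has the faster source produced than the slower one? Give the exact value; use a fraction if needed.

2610/143 frames

A emits 30 × 609 = 18270 frames; B emits 30000/1001 × 609 = 2610000/143.
Difference = 2610/143 frames (≈ 18.2517); B is behind A.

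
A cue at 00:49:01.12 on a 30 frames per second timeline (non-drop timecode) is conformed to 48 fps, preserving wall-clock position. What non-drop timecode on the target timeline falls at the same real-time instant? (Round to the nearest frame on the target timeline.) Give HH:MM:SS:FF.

00:49:01:19

Source frame index: (0×3600 + 49×60 + 1) × 30 + 12 = 88242.
Real time: 88242 / (30) = 14707/5 s.
Target frame: (14707/5) × (48) = 705936/5 ≈ 141187.200 → 141187.
At 48 labels/s: frame 141187 → 00:49:01:19.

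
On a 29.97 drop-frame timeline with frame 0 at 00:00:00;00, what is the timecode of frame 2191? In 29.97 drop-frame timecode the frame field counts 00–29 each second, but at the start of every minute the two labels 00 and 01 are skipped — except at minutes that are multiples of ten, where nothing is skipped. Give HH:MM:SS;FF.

00:01:13;03

Ten DF minutes hold 17982 frames, so frame 2191 lies in block 0 (frames 0–17981) with 2191 frames into that block.
The block's first minute is 1800 frames and the rest 1798 each; 2191 frames reaches minute 1, so 0 × 18 + 1 × 2 = 2 labels have been skipped so far.
Adding those back, label number 2191 + 2 = 2193 at 30 labels/s is 73 s + 3 f = 0 h 1 min 13 s frame 3, i.e. 00:01:13;03.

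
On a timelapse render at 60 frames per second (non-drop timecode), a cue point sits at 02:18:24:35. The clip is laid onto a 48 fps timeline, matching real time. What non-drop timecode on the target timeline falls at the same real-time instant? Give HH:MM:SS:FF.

Source frame index: (2×3600 + 18×60 + 24) × 60 + 35 = 498275.
Real time: 498275 / (60) = 99655/12 s.
Target frame: (99655/12) × (48) = 398620.
At 48 labels/s: frame 398620 → 02:18:24:28.

02:18:24:28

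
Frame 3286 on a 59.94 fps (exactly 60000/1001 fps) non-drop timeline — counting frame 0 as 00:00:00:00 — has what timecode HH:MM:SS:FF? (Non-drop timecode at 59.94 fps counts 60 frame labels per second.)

00:00:54:46

3286 ÷ 60 = 54 full seconds, remainder 46 frames.
54 s = 0 h 0 min 54 s.
Timecode: 00:00:54:46.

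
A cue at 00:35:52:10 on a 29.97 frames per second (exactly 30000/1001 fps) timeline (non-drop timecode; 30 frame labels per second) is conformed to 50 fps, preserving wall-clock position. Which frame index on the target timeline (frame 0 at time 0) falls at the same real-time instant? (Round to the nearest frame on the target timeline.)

Source frame index: (0×3600 + 35×60 + 52) × 30 + 10 = 64570.
Real time: 64570 / (30000/1001) = 6463457/3000 s.
Target frame: (6463457/3000) × (50) = 6463457/60 ≈ 107724.283 → 107724.

frame 107724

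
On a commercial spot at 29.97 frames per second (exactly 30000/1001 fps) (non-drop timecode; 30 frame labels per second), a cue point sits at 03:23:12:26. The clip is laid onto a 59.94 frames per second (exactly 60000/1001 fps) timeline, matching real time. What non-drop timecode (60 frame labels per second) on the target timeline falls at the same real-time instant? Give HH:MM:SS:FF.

Source frame index: (3×3600 + 23×60 + 12) × 30 + 26 = 365786.
Real time: 365786 / (30000/1001) = 183075893/15000 s.
Target frame: (183075893/15000) × (60000/1001) = 731572.
At 60 labels/s: frame 731572 → 03:23:12:52.

03:23:12:52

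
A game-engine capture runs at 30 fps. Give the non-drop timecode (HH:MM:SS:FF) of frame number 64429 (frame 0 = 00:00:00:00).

64429 ÷ 30 = 2147 full seconds, remainder 19 frames.
2147 s = 0 h 35 min 47 s.
Timecode: 00:35:47:19.

00:35:47:19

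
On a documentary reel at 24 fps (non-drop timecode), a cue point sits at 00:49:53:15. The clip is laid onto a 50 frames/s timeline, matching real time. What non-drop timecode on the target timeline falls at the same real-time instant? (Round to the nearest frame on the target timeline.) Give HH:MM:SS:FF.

00:49:53:31

Source frame index: (0×3600 + 49×60 + 53) × 24 + 15 = 71847.
Real time: 71847 / (24) = 23949/8 s.
Target frame: (23949/8) × (50) = 598725/4 ≈ 149681.250 → 149681.
At 50 labels/s: frame 149681 → 00:49:53:31.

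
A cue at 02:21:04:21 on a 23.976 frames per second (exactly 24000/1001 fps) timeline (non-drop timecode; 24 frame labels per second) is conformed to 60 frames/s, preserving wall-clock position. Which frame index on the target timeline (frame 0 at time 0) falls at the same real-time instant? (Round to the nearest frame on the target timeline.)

Source frame index: (2×3600 + 21×60 + 4) × 24 + 21 = 203157.
Real time: 203157 / (24000/1001) = 67786719/8000 s.
Target frame: (67786719/8000) × (60) = 203360157/400 ≈ 508400.393 → 508400.

frame 508400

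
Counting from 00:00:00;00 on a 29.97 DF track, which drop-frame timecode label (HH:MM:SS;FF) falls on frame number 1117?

Each 10-minute DF block holds 10 × 60 × 30 − 9 × 2 = 17982 frames. 1117 ÷ 17982 → 0 full blocks, remainder 1117.
Within the partial block the first minute is 1800 frames and each further minute 1798, so 0 further minute boundaries passed. Total skipped labels = 18 × 0 + 2 × 0 = 0.
Non-drop label index = 1117 + 0 = 1117; at 30 labels/s that is 00:00:37:07, i.e. DF 00:00:37;07.

00:00:37;07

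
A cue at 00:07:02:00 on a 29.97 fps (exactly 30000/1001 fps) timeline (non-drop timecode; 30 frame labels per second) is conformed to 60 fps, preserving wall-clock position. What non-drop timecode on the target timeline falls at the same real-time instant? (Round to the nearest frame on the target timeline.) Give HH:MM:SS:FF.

00:07:02:25

Source frame index: (0×3600 + 7×60 + 2) × 30 + 0 = 12660.
Real time: 12660 / (30000/1001) = 211211/500 s.
Target frame: (211211/500) × (60) = 633633/25 ≈ 25345.320 → 25345.
At 60 labels/s: frame 25345 → 00:07:02:25.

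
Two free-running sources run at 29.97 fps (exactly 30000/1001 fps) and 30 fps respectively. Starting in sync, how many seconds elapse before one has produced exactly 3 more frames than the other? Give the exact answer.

The gap grows by |30 − 30000/1001| = 30/1001 frames per second.
Time for a 3-frame gap: 3 ÷ (30/1001) = 100.1 s.

100.1 seconds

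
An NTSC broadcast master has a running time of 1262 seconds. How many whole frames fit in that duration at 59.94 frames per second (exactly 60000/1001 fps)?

Frames = 1262 × 60000/1001 = 75720000/1001 ≈ 75644.3556.
Complete frames: 75644.

75644 frames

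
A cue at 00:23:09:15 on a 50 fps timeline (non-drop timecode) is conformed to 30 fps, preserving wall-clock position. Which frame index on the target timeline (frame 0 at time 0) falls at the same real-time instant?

Source frame index: (0×3600 + 23×60 + 9) × 50 + 15 = 69465.
Real time: 69465 / (50) = 13893/10 s.
Target frame: (13893/10) × (30) = 41679.

frame 41679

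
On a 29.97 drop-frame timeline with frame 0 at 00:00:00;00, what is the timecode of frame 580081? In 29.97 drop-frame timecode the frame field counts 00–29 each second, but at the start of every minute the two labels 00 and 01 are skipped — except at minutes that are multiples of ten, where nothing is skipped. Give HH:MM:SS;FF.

05:22:35;11

Each 10-minute DF block holds 10 × 60 × 30 − 9 × 2 = 17982 frames. 580081 ÷ 17982 → 32 full blocks, remainder 4657.
Within the partial block the first minute is 1800 frames and each further minute 1798, so 2 further minute boundaries passed. Total skipped labels = 18 × 32 + 2 × 2 = 580.
Non-drop label index = 580081 + 580 = 580661; at 30 labels/s that is 05:22:35:11, i.e. DF 05:22:35;11.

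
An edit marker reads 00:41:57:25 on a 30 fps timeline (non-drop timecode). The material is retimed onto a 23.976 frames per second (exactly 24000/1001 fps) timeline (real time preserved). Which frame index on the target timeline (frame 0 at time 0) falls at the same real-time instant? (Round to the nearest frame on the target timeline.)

Source frame index: (0×3600 + 41×60 + 57) × 30 + 25 = 75535.
Real time: 75535 / (30) = 15107/6 s.
Target frame: (15107/6) × (24000/1001) = 60428000/1001 ≈ 60367.632 → 60368.

frame 60368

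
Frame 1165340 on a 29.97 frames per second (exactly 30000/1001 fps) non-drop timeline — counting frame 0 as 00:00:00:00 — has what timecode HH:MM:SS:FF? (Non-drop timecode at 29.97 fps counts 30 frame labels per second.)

10:47:24:20

1165340 ÷ 30 = 38844 full seconds, remainder 20 frames.
38844 s = 10 h 47 min 24 s.
Timecode: 10:47:24:20.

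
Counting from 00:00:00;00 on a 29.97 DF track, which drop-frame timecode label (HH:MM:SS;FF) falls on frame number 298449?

02:45:58;07

Ten DF minutes hold 17982 frames, so frame 298449 lies in block 16 (frames 287712–305693) with 10737 frames into that block.
The block's first minute is 1800 frames and the rest 1798 each; 10737 frames reaches minute 5, so 16 × 18 + 5 × 2 = 298 labels have been skipped so far.
Adding those back, label number 298449 + 298 = 298747 at 30 labels/s is 9958 s + 7 f = 2 h 45 min 58 s frame 7, i.e. 02:45:58;07.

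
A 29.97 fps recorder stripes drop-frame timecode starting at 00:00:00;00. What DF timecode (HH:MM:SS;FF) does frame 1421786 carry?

13:10:40;08

Each 10-minute DF block holds 10 × 60 × 30 − 9 × 2 = 17982 frames. 1421786 ÷ 17982 → 79 full blocks, remainder 1208.
Within the partial block the first minute is 1800 frames and each further minute 1798, so 0 further minute boundaries passed. Total skipped labels = 18 × 79 + 2 × 0 = 1422.
Non-drop label index = 1421786 + 1422 = 1423208; at 30 labels/s that is 13:10:40:08, i.e. DF 13:10:40;08.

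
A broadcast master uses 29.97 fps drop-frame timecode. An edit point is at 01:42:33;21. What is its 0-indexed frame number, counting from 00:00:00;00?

As if non-drop at 30 labels/s: (1 × 3600 + 42 × 60 + 33) × 30 + 21 = 184611.
Minute boundaries passed: 102; those not divisible by 10: 102 − 10 = 92; dropped labels = 2 × 92 = 184.
Actual frame index = 184611 − 184 = 184427.

184427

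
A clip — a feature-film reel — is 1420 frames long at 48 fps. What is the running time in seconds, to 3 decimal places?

29.583 seconds

Running time = 1420 × 1/48 = 355/12 s ≈ 29.583 s.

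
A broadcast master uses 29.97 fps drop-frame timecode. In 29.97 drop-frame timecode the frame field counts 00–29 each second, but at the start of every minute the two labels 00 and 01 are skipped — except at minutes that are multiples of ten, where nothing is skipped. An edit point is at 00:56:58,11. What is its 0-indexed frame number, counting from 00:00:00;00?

As if non-drop at 30 labels/s: (0 × 3600 + 56 × 60 + 58) × 30 + 11 = 102551.
Minute boundaries passed: 56; those not divisible by 10: 56 − 5 = 51; dropped labels = 2 × 51 = 102.
Actual frame index = 102551 − 102 = 102449.

102449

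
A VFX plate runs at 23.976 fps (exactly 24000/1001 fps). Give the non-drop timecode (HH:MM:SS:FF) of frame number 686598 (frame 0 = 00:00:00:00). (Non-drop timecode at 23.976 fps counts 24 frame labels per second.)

686598 ÷ 24 = 28608 full seconds, remainder 6 frames.
28608 s = 7 h 56 min 48 s.
Timecode: 07:56:48:06.

07:56:48:06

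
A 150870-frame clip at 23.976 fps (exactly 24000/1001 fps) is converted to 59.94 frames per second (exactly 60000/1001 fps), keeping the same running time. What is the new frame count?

Target frames = source frames × (target rate / source rate) = 150870 × (60000/1001)/(24000/1001) = 150870 × 5/2 = 377175.

377175 frames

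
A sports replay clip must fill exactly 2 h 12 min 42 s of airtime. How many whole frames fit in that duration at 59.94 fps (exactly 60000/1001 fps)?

2 h 12 min 42 s = 7962 s.
Frames = 7962 × 60000/1001 = 477720000/1001 ≈ 477242.7572.
Complete frames: 477242.

477242 frames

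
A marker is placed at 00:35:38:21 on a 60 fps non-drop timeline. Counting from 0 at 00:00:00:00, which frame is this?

Total seconds to the label: (0 × 3600 + 35 × 60 + 38) = 2138.
Frame index = 2138 × 60 + 21 = 128301.

frame 128301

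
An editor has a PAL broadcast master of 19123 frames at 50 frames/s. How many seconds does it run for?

382.46 seconds

Running time = 19123 / (50) = 382.46 s.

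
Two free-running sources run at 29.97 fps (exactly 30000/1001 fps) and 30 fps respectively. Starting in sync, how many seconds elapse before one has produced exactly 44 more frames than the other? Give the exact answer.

22022/15 seconds

The gap grows by |30 − 30000/1001| = 30/1001 frames per second.
Time for a 44-frame gap: 44 ÷ (30/1001) = 22022/15 s.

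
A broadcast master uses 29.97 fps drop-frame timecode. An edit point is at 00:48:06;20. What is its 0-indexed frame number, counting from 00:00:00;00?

As if non-drop at 30 labels/s: (0 × 3600 + 48 × 60 + 6) × 30 + 20 = 86600.
Minute boundaries passed: 48; those not divisible by 10: 48 − 4 = 44; dropped labels = 2 × 44 = 88.
Actual frame index = 86600 − 88 = 86512.

86512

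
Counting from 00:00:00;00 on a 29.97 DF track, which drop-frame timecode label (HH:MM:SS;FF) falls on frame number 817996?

Each 10-minute DF block holds 10 × 60 × 30 − 9 × 2 = 17982 frames. 817996 ÷ 17982 → 45 full blocks, remainder 8806.
Within the partial block the first minute is 1800 frames and each further minute 1798, so 4 further minute boundaries passed. Total skipped labels = 18 × 45 + 2 × 4 = 818.
Non-drop label index = 817996 + 818 = 818814; at 30 labels/s that is 07:34:53:24, i.e. DF 07:34:53;24.

07:34:53;24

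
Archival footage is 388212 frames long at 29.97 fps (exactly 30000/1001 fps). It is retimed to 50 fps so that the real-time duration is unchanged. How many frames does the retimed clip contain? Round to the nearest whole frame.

Frames at target rate = 388212 × (50) / (30000/1001) = 32383351/50 ≈ 647667.020.
Nearest whole frame: 647667.

647667 frames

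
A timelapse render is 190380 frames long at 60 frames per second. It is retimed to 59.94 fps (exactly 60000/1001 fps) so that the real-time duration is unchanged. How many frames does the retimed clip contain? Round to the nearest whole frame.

190190 frames

Frames at target rate = 190380 × (60000/1001) / (60) = 190380000/1001 ≈ 190189.810.
Nearest whole frame: 190190.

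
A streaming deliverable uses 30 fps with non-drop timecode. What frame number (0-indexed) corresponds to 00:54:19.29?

Total seconds to the label: (0 × 3600 + 54 × 60 + 19) = 3259.
Frame index = 3259 × 30 + 29 = 97799.

97799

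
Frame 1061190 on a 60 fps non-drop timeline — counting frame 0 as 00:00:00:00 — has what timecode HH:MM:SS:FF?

04:54:46:30

1061190 ÷ 60 = 17686 full seconds, remainder 30 frames.
17686 s = 4 h 54 min 46 s.
Timecode: 04:54:46:30.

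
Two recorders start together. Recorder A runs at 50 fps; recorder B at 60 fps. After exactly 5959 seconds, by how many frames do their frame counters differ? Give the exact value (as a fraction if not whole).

59590 frames

A emits 50 × 5959 = 297950 frames; B emits 60 × 5959 = 357540.
Difference = 59590 frames; B is ahead of A.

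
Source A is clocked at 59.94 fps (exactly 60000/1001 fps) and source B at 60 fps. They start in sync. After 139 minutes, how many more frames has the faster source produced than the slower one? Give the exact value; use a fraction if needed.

139 min = 8340 s.
A emits 60000/1001 × 8340 = 500400000/1001 frames; B emits 60 × 8340 = 500400.
Difference = 500400/1001 frames (≈ 499.9001); B is ahead of A.

500400/1001 frames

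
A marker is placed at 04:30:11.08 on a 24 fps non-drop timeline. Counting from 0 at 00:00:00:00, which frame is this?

frame 389072

Total seconds to the label: (4 × 3600 + 30 × 60 + 11) = 16211.
Frame index = 16211 × 24 + 8 = 389072.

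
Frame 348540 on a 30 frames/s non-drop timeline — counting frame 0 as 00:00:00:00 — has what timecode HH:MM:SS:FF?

03:13:38:00

348540 ÷ 30 = 11618 full seconds, remainder 0 frames.
11618 s = 3 h 13 min 38 s.
Timecode: 03:13:38:00.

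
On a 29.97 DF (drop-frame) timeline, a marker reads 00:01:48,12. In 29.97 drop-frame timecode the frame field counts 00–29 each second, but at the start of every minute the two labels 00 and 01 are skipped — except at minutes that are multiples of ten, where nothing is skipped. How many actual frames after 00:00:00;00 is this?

As if non-drop at 30 labels/s: (0 × 3600 + 1 × 60 + 48) × 30 + 12 = 3252.
Minute boundaries passed: 1; those not divisible by 10: 1 − 0 = 1; dropped labels = 2 × 1 = 2.
Actual frame index = 3252 − 2 = 3250.

3250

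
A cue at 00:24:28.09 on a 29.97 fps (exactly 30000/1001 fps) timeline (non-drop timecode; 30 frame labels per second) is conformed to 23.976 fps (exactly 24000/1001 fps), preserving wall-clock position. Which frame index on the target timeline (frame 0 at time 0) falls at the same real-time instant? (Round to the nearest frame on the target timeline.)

Source frame index: (0×3600 + 24×60 + 28) × 30 + 9 = 44049.
Real time: 44049 / (30000/1001) = 14697683/10000 s.
Target frame: (14697683/10000) × (24000/1001) = 176196/5 ≈ 35239.200 → 35239.

frame 35239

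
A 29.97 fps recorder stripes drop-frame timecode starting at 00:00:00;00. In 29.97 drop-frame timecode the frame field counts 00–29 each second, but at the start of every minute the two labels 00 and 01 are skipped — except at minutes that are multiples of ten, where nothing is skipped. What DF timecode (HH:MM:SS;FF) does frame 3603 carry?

00:02:00;07

Ten DF minutes hold 17982 frames, so frame 3603 lies in block 0 (frames 0–17981) with 3603 frames into that block.
The block's first minute is 1800 frames and the rest 1798 each; 3603 frames reaches minute 2, so 0 × 18 + 2 × 2 = 4 labels have been skipped so far.
Adding those back, label number 3603 + 4 = 3607 at 30 labels/s is 120 s + 7 f = 0 h 2 min 0 s frame 7, i.e. 00:02:00;07.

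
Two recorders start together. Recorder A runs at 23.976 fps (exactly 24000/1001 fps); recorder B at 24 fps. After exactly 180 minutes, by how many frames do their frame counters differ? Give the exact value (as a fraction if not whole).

259200/1001 frames

180 min = 10800 s.
A emits 24000/1001 × 10800 = 259200000/1001 frames; B emits 24 × 10800 = 259200.
Difference = 259200/1001 frames (≈ 258.9411); B is ahead of A.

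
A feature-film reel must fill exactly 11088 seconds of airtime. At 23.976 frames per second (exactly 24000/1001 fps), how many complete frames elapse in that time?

Frames = 11088 × 24000/1001 = 3456000/13 ≈ 265846.1538.
Complete frames: 265846.

265846 frames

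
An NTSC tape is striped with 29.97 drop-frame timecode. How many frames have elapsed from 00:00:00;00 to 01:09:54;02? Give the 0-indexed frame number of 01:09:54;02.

125696

Complete 10-minute blocks: 6, each 17982 frames → 107892.
Remaining 9 whole minutes in the current block: 1800 + 8 × 1798 = 16184 frames.
Within the current minute: 54 × 30 + 2 − 2 = 1620 (labels ;00/;01 skipped at this minute). Total = 107892 + 16184 + 1620 = 125696.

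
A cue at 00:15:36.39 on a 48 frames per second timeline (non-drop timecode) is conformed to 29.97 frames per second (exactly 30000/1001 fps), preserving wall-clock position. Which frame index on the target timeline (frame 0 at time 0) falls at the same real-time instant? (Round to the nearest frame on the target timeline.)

Source frame index: (0×3600 + 15×60 + 36) × 48 + 39 = 44967.
Real time: 44967 / (48) = 14989/16 s.
Target frame: (14989/16) × (30000/1001) = 2161875/77 ≈ 28076.299 → 28076.

frame 28076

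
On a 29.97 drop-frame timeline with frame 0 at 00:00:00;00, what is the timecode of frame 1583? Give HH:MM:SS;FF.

Each 10-minute DF block holds 10 × 60 × 30 − 9 × 2 = 17982 frames. 1583 ÷ 17982 → 0 full blocks, remainder 1583.
Within the partial block the first minute is 1800 frames and each further minute 1798, so 0 further minute boundaries passed. Total skipped labels = 18 × 0 + 2 × 0 = 0.
Non-drop label index = 1583 + 0 = 1583; at 30 labels/s that is 00:00:52:23, i.e. DF 00:00:52;23.

00:00:52;23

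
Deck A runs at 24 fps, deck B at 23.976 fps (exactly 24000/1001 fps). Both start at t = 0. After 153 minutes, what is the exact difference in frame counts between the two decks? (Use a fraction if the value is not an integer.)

220320/1001 frames

153 min = 9180 s.
A emits 24 × 9180 = 220320 frames; B emits 24000/1001 × 9180 = 220320000/1001.
Difference = 220320/1001 frames (≈ 220.0999); B is behind A.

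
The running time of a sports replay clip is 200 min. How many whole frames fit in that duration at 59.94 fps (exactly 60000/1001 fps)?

200 min = 12000 s.
Frames = 12000 × 60000/1001 = 720000000/1001 ≈ 719280.7193.
Complete frames: 719280.

719280 frames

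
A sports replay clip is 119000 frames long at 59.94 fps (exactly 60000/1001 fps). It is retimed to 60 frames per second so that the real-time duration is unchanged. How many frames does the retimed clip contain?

119119 frames

Target frames = source frames × (target rate / source rate) = 119000 × (60)/(60000/1001) = 119000 × 1001/1000 = 119119.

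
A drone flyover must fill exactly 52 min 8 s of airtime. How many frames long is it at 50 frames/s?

156400 frames

52 min 8 s = 3128 s.
Frames = 3128 × 50 = 156400.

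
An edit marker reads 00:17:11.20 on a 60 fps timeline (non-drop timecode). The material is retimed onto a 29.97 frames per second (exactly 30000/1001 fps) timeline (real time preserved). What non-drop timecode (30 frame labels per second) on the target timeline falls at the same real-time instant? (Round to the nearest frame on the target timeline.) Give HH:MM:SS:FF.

Source frame index: (0×3600 + 17×60 + 11) × 60 + 20 = 61880.
Real time: 61880 / (60) = 3094/3 s.
Target frame: (3094/3) × (30000/1001) = 340000/11 ≈ 30909.091 → 30909.
At 30 labels/s: frame 30909 → 00:17:10:09.

00:17:10:09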